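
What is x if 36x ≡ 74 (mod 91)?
x ≡ 88 (mod 91)

gcd(36, 91) = 1, which divides 74, so solutions exist.
Find 36^(-1) mod 91 by the extended Euclidean algorithm:
91 = 2 × 36 + 19  ⟹  19 = (1)·91 + (-2)·36
36 = 1 × 19 + 17  ⟹  17 = (-1)·91 + (3)·36
19 = 1 × 17 + 2  ⟹  2 = (2)·91 + (-5)·36
17 = 8 × 2 + 1  ⟹  1 = (-17)·91 + (43)·36
So (43)·36 ≡ 1 (mod 91), i.e. 36^(-1) ≡ 43 (mod 91).
x ≡ 43 × 74 = 3182 ≡ 88 (mod 91).
Check: 36 × 88 = 3168 ≡ 74 (mod 91).
Unique solution: x ≡ 88 (mod 91)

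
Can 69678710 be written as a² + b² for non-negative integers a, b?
Not possible

Factorization: 69678710 = 2 × 5 × 191^3
By Fermat: n is sum of two squares iff every prime p ≡ 3 (mod 4) appears to even power.
Prime(s) ≡ 3 (mod 4) with odd exponent: [(191, 3)]
Therefore 69678710 cannot be expressed as a² + b².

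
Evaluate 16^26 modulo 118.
26

Repeated squaring. Binary of 26 = 11010.
16^1 ≡ 16 (mod 118); 16^2 ≡ 20 (mod 118); 16^4 ≡ 46 (mod 118); 16^8 ≡ 110 (mod 118); 16^16 ≡ 64 (mod 118)
16^26 = 16^2 × 16^8 × 16^16 ≡ 26 (mod 118)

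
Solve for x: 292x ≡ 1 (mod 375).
253

gcd(292, 375) = 1, so the inverse exists.
Extended Euclidean algorithm on (375, 292):
375 = 1 × 292 + 83  ⟹  83 = (1)·375 + (-1)·292
292 = 3 × 83 + 43  ⟹  43 = (-3)·375 + (4)·292
83 = 1 × 43 + 40  ⟹  40 = (4)·375 + (-5)·292
43 = 1 × 40 + 3  ⟹  3 = (-7)·375 + (9)·292
40 = 13 × 3 + 1  ⟹  1 = (95)·375 + (-122)·292
So (-122)·292 ≡ 1 (mod 375), i.e. 292^(-1) ≡ -122 ≡ 253 (mod 375).
Check: 292 × 253 = 73876 ≡ 1 (mod 375)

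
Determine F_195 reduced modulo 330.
170

Matrix identity: Q^n = [[F_(n+1), F_n], [F_n, F_(n-1)]] with Q = [[1,1],[1,0]].
n = 195 = 11000011₂. Square-and-multiply, entries mod 330:
Q^1 = [[1,1],[1,0]]
Q^3 = (Q^1)²·Q = [[3,2],[2,1]]
Q^6 = (Q^3)² = [[13,8],[8,5]]
Q^12 = (Q^6)² = [[233,144],[144,89]]
Q^24 = (Q^12)² = [[115,168],[168,277]]
Q^48 = (Q^24)² = [[199,186],[186,13]]
Q^97 = (Q^48)²·Q = [[109,277],[277,162]]
Q^195 = (Q^97)²·Q = [[327,170],[170,157]]
F_195 mod 330 = Q^195[0][1] = 170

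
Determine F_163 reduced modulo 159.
158

Matrix identity: Q^n = [[F_(n+1), F_n], [F_n, F_(n-1)]] with Q = [[1,1],[1,0]].
n = 163 = 10100011₂. Square-and-multiply, entries mod 159:
Q^1 = [[1,1],[1,0]]
Q^2 = (Q^1)² = [[2,1],[1,1]]
Q^5 = (Q^2)²·Q = [[8,5],[5,3]]
Q^10 = (Q^5)² = [[89,55],[55,34]]
Q^20 = (Q^10)² = [[134,87],[87,47]]
Q^40 = (Q^20)² = [[85,6],[6,79]]
Q^81 = (Q^40)²·Q = [[136,106],[106,30]]
Q^163 = (Q^81)²·Q = [[105,158],[158,106]]
F_163 mod 159 = Q^163[0][1] = 158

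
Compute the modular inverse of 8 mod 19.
12

gcd(8, 19) = 1, so the inverse exists.
Extended Euclidean algorithm on (19, 8):
19 = 2 × 8 + 3  ⟹  3 = (1)·19 + (-2)·8
8 = 2 × 3 + 2  ⟹  2 = (-2)·19 + (5)·8
3 = 1 × 2 + 1  ⟹  1 = (3)·19 + (-7)·8
So (-7)·8 ≡ 1 (mod 19), i.e. 8^(-1) ≡ -7 ≡ 12 (mod 19).
Check: 8 × 12 = 96 ≡ 1 (mod 19)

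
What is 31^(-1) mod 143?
60

gcd(31, 143) = 1, so the inverse exists.
Extended Euclidean algorithm on (143, 31):
143 = 4 × 31 + 19  ⟹  19 = (1)·143 + (-4)·31
31 = 1 × 19 + 12  ⟹  12 = (-1)·143 + (5)·31
19 = 1 × 12 + 7  ⟹  7 = (2)·143 + (-9)·31
12 = 1 × 7 + 5  ⟹  5 = (-3)·143 + (14)·31
7 = 1 × 5 + 2  ⟹  2 = (5)·143 + (-23)·31
5 = 2 × 2 + 1  ⟹  1 = (-13)·143 + (60)·31
So (60)·31 ≡ 1 (mod 143), i.e. 31^(-1) ≡ 60 (mod 143).
Check: 31 × 60 = 1860 ≡ 1 (mod 143)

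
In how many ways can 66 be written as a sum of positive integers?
2323520

p(n) counts ways to write n as a sum of positive integers (order ignored).
Euler's pentagonal recurrence: p(k) = p(k-1) + p(k-2) - p(k-5) - p(k-7) + p(k-12) + p(k-15) - ... (offsets j(3j∓1)/2, signs ++--, p(0)=1, p(<0)=0).
DP table for k = 0..65: p(0)=1, p(1)=1, p(2)=2, p(3)=3, p(4)=5, p(5)=7, p(6)=11, p(7)=15, p(8)=22, p(9)=30, p(10)=42, p(11)=56, p(12)=77, p(13)=101, p(14)=135, p(15)=176, p(16)=231, p(17)=297, p(18)=385, p(19)=490, p(20)=627, p(21)=792, p(22)=1002, p(23)=1255, p(24)=1575, p(25)=1958, p(26)=2436, p(27)=3010, p(28)=3718, p(29)=4565, p(30)=5604, p(31)=6842, p(32)=8349, p(33)=10143, p(34)=12310, p(35)=14883, p(36)=17977, p(37)=21637, p(38)=26015, p(39)=31185, p(40)=37338, p(41)=44583, p(42)=53174, p(43)=63261, p(44)=75175, p(45)=89134, p(46)=105558, p(47)=124754, p(48)=147273, p(49)=173525, p(50)=204226, p(51)=239943, p(52)=281589, p(53)=329931, p(54)=386155, p(55)=451276, p(56)=526823, p(57)=614154, p(58)=715220, p(59)=831820, p(60)=966467, p(61)=1121505, p(62)=1300156, p(63)=1505499, p(64)=1741630, p(65)=2012558.
Final step: p(66) = p(65) + p(64) - p(61) - p(59) + p(54) + p(51) - p(44) - p(40) + p(31) + p(26) - p(15) - p(9)
= 2012558 + 1741630 - 1121505 - 831820 + 386155 + 239943 - 75175 - 37338 + 6842 + 2436 - 176 - 30
= 2323520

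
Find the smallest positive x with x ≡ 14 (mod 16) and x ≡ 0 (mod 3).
30

Using Chinese Remainder Theorem:
M = 16 × 3 = 48
M1 = 3, M2 = 16
y1 = 3^(-1) mod 16 = 11
y2 = 16^(-1) mod 3 = 1
x = (14×3×11 + 0×16×1) mod 48 = 30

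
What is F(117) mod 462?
68

Matrix identity: Q^n = [[F_(n+1), F_n], [F_n, F_(n-1)]] with Q = [[1,1],[1,0]].
n = 117 = 1110101₂. Square-and-multiply, entries mod 462:
Q^1 = [[1,1],[1,0]]
Q^3 = (Q^1)²·Q = [[3,2],[2,1]]
Q^7 = (Q^3)²·Q = [[21,13],[13,8]]
Q^14 = (Q^7)² = [[148,377],[377,233]]
Q^29 = (Q^14)²·Q = [[440,23],[23,417]]
Q^58 = (Q^29)² = [[89,307],[307,244]]
Q^117 = (Q^58)²·Q = [[197,68],[68,129]]
F_117 mod 462 = Q^117[0][1] = 68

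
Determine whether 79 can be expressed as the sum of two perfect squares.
Not possible

Factorization: 79 = 79
By Fermat: n is sum of two squares iff every prime p ≡ 3 (mod 4) appears to even power.
Prime(s) ≡ 3 (mod 4) with odd exponent: [(79, 1)]
Therefore 79 cannot be expressed as a² + b².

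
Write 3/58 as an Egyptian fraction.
1/20 + 1/580

Greedy algorithm:
3/58: ceiling(58/3) = 20, use 1/20
1/580: ceiling(580/1) = 580, use 1/580
Result: 3/58 = 1/20 + 1/580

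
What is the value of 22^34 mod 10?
4

Repeated squaring. Binary of 34 = 100010.
22^1 ≡ 2 (mod 10); 22^2 ≡ 4 (mod 10); 22^4 ≡ 6 (mod 10); 22^8 ≡ 6 (mod 10); 22^16 ≡ 6 (mod 10); 22^32 ≡ 6 (mod 10)
22^34 = 22^2 × 22^32 ≡ 4 (mod 10)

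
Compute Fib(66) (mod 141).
1

Matrix identity: Q^n = [[F_(n+1), F_n], [F_n, F_(n-1)]] with Q = [[1,1],[1,0]].
n = 66 = 1000010₂. Square-and-multiply, entries mod 141:
Q^1 = [[1,1],[1,0]]
Q^2 = (Q^1)² = [[2,1],[1,1]]
Q^4 = (Q^2)² = [[5,3],[3,2]]
Q^8 = (Q^4)² = [[34,21],[21,13]]
Q^16 = (Q^8)² = [[46,0],[0,46]]
Q^33 = (Q^16)²·Q = [[1,1],[1,0]]
Q^66 = (Q^33)² = [[2,1],[1,1]]
F_66 mod 141 = Q^66[0][1] = 1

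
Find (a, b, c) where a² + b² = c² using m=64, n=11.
(3975, 1408, 4217)

Euclid's formula: a = m² - n², b = 2mn, c = m² + n²
m = 64, n = 11
a = 64² - 11² = 4096 - 121 = 3975
b = 2 × 64 × 11 = 1408
c = 64² + 11² = 4096 + 121 = 4217
Verification: 3975² + 1408² = 15800625 + 1982464 = 17783089 = 4217² ✓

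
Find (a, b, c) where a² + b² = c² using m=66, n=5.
(4331, 660, 4381)

Euclid's formula: a = m² - n², b = 2mn, c = m² + n²
m = 66, n = 5
a = 66² - 5² = 4356 - 25 = 4331
b = 2 × 66 × 5 = 660
c = 66² + 5² = 4356 + 25 = 4381
Verification: 4331² + 660² = 18757561 + 435600 = 19193161 = 4381² ✓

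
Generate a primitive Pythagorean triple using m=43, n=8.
(1785, 688, 1913)

Euclid's formula: a = m² - n², b = 2mn, c = m² + n²
m = 43, n = 8
a = 43² - 8² = 1849 - 64 = 1785
b = 2 × 43 × 8 = 688
c = 43² + 8² = 1849 + 64 = 1913
Verification: 1785² + 688² = 3186225 + 473344 = 3659569 = 1913² ✓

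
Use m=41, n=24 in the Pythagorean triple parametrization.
(1105, 1968, 2257)

Euclid's formula: a = m² - n², b = 2mn, c = m² + n²
m = 41, n = 24
a = 41² - 24² = 1681 - 576 = 1105
b = 2 × 41 × 24 = 1968
c = 41² + 24² = 1681 + 576 = 2257
Verification: 1105² + 1968² = 1221025 + 3873024 = 5094049 = 2257² ✓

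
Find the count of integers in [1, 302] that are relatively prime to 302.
150

302 = 2 × 151
φ(n) = n × ∏(1 - 1/p) for each prime p dividing n
φ(302) = 302 × (1 - 1/2) × (1 - 1/151) = 150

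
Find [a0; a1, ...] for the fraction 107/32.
[3; 2, 1, 10]

Euclidean algorithm steps:
107 = 3 × 32 + 11
32 = 2 × 11 + 10
11 = 1 × 10 + 1
10 = 10 × 1 + 0
Continued fraction: [3; 2, 1, 10]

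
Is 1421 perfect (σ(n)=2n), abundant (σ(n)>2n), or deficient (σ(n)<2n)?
deficient

Proper divisors of 1421: sum = 1 + 7 + 29 + 49 + 203 = 289
Since 289 < 1421, 1421 is deficient.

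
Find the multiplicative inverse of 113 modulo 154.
15

gcd(113, 154) = 1, so the inverse exists.
Extended Euclidean algorithm on (154, 113):
154 = 1 × 113 + 41  ⟹  41 = (1)·154 + (-1)·113
113 = 2 × 41 + 31  ⟹  31 = (-2)·154 + (3)·113
41 = 1 × 31 + 10  ⟹  10 = (3)·154 + (-4)·113
31 = 3 × 10 + 1  ⟹  1 = (-11)·154 + (15)·113
So (15)·113 ≡ 1 (mod 154), i.e. 113^(-1) ≡ 15 (mod 154).
Check: 113 × 15 = 1695 ≡ 1 (mod 154)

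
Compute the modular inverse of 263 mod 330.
197

gcd(263, 330) = 1, so the inverse exists.
Extended Euclidean algorithm on (330, 263):
330 = 1 × 263 + 67  ⟹  67 = (1)·330 + (-1)·263
263 = 3 × 67 + 62  ⟹  62 = (-3)·330 + (4)·263
67 = 1 × 62 + 5  ⟹  5 = (4)·330 + (-5)·263
62 = 12 × 5 + 2  ⟹  2 = (-51)·330 + (64)·263
5 = 2 × 2 + 1  ⟹  1 = (106)·330 + (-133)·263
So (-133)·263 ≡ 1 (mod 330), i.e. 263^(-1) ≡ -133 ≡ 197 (mod 330).
Check: 263 × 197 = 51811 ≡ 1 (mod 330)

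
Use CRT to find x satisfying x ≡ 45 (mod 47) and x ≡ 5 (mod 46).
327

Using Chinese Remainder Theorem:
M = 47 × 46 = 2162
M1 = 46, M2 = 47
y1 = 46^(-1) mod 47 = 46
y2 = 47^(-1) mod 46 = 1
x = (45×46×46 + 5×47×1) mod 2162 = 327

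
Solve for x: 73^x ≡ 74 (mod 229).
37

Baby-step giant-step with step n = ⌈√229⌉ = 16.
Baby steps 73^j mod 229 (j:value) for j=0..15: 0:1, 1:73, 2:62, 3:175, 4:180, 5:87, 6:168, 7:127, 8:111, 9:88, 10:12, 11:189, 12:57, 13:39, 14:99, 15:128.
Giant-step multiplier: 73^(-16) ≡ 73^(228-16) = 73^212 ≡ 173 (mod 229).
Giant steps γ_i = 74·173^i mod 229: γ_0=74, γ_1=207, γ_2=87 (in table at j=5).
x = i·n + j = 2·16 + 5 = 37.
Check: 73^37 ≡ 74 (mod 229).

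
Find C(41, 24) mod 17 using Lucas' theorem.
2

Using Lucas' theorem:
Write n=41 and k=24 in base 17:
n in base 17: [2, 7]
k in base 17: [1, 7]
C(41,24) mod 17 = ∏ C(n_i, k_i) mod 17
Digit binomials (mod 17): C(2,1) = 2; C(7,7) = 1
Product: 2 × 1 = 2 ≡ 2 (mod 17)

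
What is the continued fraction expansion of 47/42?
[1; 8, 2, 2]

Euclidean algorithm steps:
47 = 1 × 42 + 5
42 = 8 × 5 + 2
5 = 2 × 2 + 1
2 = 2 × 1 + 0
Continued fraction: [1; 8, 2, 2]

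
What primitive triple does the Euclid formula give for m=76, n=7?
(5727, 1064, 5825)

Euclid's formula: a = m² - n², b = 2mn, c = m² + n²
m = 76, n = 7
a = 76² - 7² = 5776 - 49 = 5727
b = 2 × 76 × 7 = 1064
c = 76² + 7² = 5776 + 49 = 5825
Verification: 5727² + 1064² = 32798529 + 1132096 = 33930625 = 5825² ✓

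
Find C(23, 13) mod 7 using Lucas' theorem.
0

Using Lucas' theorem:
Write n=23 and k=13 in base 7:
n in base 7: [3, 2]
k in base 7: [1, 6]
C(23,13) mod 7 = ∏ C(n_i, k_i) mod 7
Digit binomials (mod 7): C(3,1) = 3; C(2,6) = 0 (k_i > n_i)
Product: 3 × 0 = 0 ≡ 0 (mod 7)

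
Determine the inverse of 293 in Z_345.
272

gcd(293, 345) = 1, so the inverse exists.
Extended Euclidean algorithm on (345, 293):
345 = 1 × 293 + 52  ⟹  52 = (1)·345 + (-1)·293
293 = 5 × 52 + 33  ⟹  33 = (-5)·345 + (6)·293
52 = 1 × 33 + 19  ⟹  19 = (6)·345 + (-7)·293
33 = 1 × 19 + 14  ⟹  14 = (-11)·345 + (13)·293
19 = 1 × 14 + 5  ⟹  5 = (17)·345 + (-20)·293
14 = 2 × 5 + 4  ⟹  4 = (-45)·345 + (53)·293
5 = 1 × 4 + 1  ⟹  1 = (62)·345 + (-73)·293
So (-73)·293 ≡ 1 (mod 345), i.e. 293^(-1) ≡ -73 ≡ 272 (mod 345).
Check: 293 × 272 = 79696 ≡ 1 (mod 345)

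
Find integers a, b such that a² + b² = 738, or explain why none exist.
3² + 27² (a=3, b=27)

Factorization: 738 = 2 × 3^2 × 41
By Fermat: n is sum of two squares iff every prime p ≡ 3 (mod 4) appears to even power.
All primes ≡ 3 (mod 4) appear to even power.
Search a = 0, 1, 2, … for 738 - a² a perfect square: first hit at a = 3: 738 - 9 = 729 = 27².
738 = 3² + 27² = 9 + 729 ✓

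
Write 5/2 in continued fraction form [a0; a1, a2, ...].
[2; 2]

Euclidean algorithm steps:
5 = 2 × 2 + 1
2 = 2 × 1 + 0
Continued fraction: [2; 2]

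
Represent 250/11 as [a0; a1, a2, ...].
[22; 1, 2, 1, 2]

Euclidean algorithm steps:
250 = 22 × 11 + 8
11 = 1 × 8 + 3
8 = 2 × 3 + 2
3 = 1 × 2 + 1
2 = 2 × 1 + 0
Continued fraction: [22; 1, 2, 1, 2]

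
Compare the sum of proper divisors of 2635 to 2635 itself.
deficient

Proper divisors of 2635: sum = 1 + 5 + 17 + 31 + 85 + 155 + 527 = 821
Since 821 < 2635, 2635 is deficient.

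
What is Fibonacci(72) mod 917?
343

Matrix identity: Q^n = [[F_(n+1), F_n], [F_n, F_(n-1)]] with Q = [[1,1],[1,0]].
n = 72 = 1001000₂. Square-and-multiply, entries mod 917:
Q^1 = [[1,1],[1,0]]
Q^2 = (Q^1)² = [[2,1],[1,1]]
Q^4 = (Q^2)² = [[5,3],[3,2]]
Q^9 = (Q^4)²·Q = [[55,34],[34,21]]
Q^18 = (Q^9)² = [[513,750],[750,680]]
Q^36 = (Q^18)² = [[369,675],[675,611]]
Q^72 = (Q^36)² = [[321,343],[343,895]]
F_72 mod 917 = Q^72[0][1] = 343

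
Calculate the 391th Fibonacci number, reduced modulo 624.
157

Matrix identity: Q^n = [[F_(n+1), F_n], [F_n, F_(n-1)]] with Q = [[1,1],[1,0]].
n = 391 = 110000111₂. Square-and-multiply, entries mod 624:
Q^1 = [[1,1],[1,0]]
Q^3 = (Q^1)²·Q = [[3,2],[2,1]]
Q^6 = (Q^3)² = [[13,8],[8,5]]
Q^12 = (Q^6)² = [[233,144],[144,89]]
Q^24 = (Q^12)² = [[145,192],[192,577]]
Q^48 = (Q^24)² = [[481,96],[96,385]]
Q^97 = (Q^48)²·Q = [[481,337],[337,144]]
Q^195 = (Q^97)²·Q = [[195,482],[482,337]]
Q^391 = (Q^195)²·Q = [[117,157],[157,584]]
F_391 mod 624 = Q^391[0][1] = 157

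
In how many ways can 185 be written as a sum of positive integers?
1071823774337

p(n) counts ways to write n as a sum of positive integers (order ignored).
Euler's pentagonal recurrence: p(k) = p(k-1) + p(k-2) - p(k-5) - p(k-7) + p(k-12) + p(k-15) - ... (offsets j(3j∓1)/2, signs ++--, p(0)=1, p(<0)=0).
DP table for k = 0..184: p(0)=1, p(1)=1, p(2)=2, p(3)=3, p(4)=5, p(5)=7, p(6)=11, p(7)=15, p(8)=22, p(9)=30, p(10)=42, p(11)=56, p(12)=77, p(13)=101, p(14)=135, p(15)=176, p(16)=231, p(17)=297, p(18)=385, p(19)=490, p(20)=627, p(21)=792, p(22)=1002, p(23)=1255, p(24)=1575, p(25)=1958, p(26)=2436, p(27)=3010, p(28)=3718, p(29)=4565, p(30)=5604, p(31)=6842, p(32)=8349, p(33)=10143, p(34)=12310, p(35)=14883, p(36)=17977, p(37)=21637, p(38)=26015, p(39)=31185, p(40)=37338, p(41)=44583, p(42)=53174, p(43)=63261, p(44)=75175, p(45)=89134, p(46)=105558, p(47)=124754, p(48)=147273, p(49)=173525, p(50)=204226, p(51)=239943, p(52)=281589, p(53)=329931, p(54)=386155, p(55)=451276, p(56)=526823, p(57)=614154, p(58)=715220, p(59)=831820, p(60)=966467, p(61)=1121505, p(62)=1300156, p(63)=1505499, p(64)=1741630, p(65)=2012558, p(66)=2323520, p(67)=2679689, p(68)=3087735, p(69)=3554345, p(70)=4087968, p(71)=4697205, p(72)=5392783, p(73)=6185689, p(74)=7089500, p(75)=8118264, p(76)=9289091, p(77)=10619863, p(78)=12132164, p(79)=13848650, p(80)=15796476, p(81)=18004327, p(82)=20506255, p(83)=23338469, p(84)=26543660, p(85)=30167357, p(86)=34262962, p(87)=38887673, p(88)=44108109, p(89)=49995925, p(90)=56634173, p(91)=64112359, p(92)=72533807, p(93)=82010177, p(94)=92669720, p(95)=104651419, p(96)=118114304, p(97)=133230930, p(98)=150198136, p(99)=169229875, p(100)=190569292, p(101)=214481126, p(102)=241265379, p(103)=271248950, p(104)=304801365, p(105)=342325709, p(106)=384276336, p(107)=431149389, p(108)=483502844, p(109)=541946240, p(110)=607163746, p(111)=679903203, p(112)=761002156, p(113)=851376628, p(114)=952050665, p(115)=1064144451, p(116)=1188908248, p(117)=1327710076, p(118)=1482074143, p(119)=1653668665, p(120)=1844349560, p(121)=2056148051, p(122)=2291320912, p(123)=2552338241, p(124)=2841940500, p(125)=3163127352, p(126)=3519222692, p(127)=3913864295, p(128)=4351078600, p(129)=4835271870, p(130)=5371315400, p(131)=5964539504, p(132)=6620830889, p(133)=7346629512, p(134)=8149040695, p(135)=9035836076, p(136)=10015581680, p(137)=11097645016, p(138)=12292341831, p(139)=13610949895, p(140)=15065878135, p(141)=16670689208, p(142)=18440293320, p(143)=20390982757, p(144)=22540654445, p(145)=24908858009, p(146)=27517052599, p(147)=30388671978, p(148)=33549419497, p(149)=37027355200, p(150)=40853235313, p(151)=45060624582, p(152)=49686288421, p(153)=54770336324, p(154)=60356673280, p(155)=66493182097, p(156)=73232243759, p(157)=80630964769, p(158)=88751778802, p(159)=97662728555, p(160)=107438159466, p(161)=118159068427, p(162)=129913904637, p(163)=142798995930, p(164)=156919475295, p(165)=172389800255, p(166)=189334822579, p(167)=207890420102, p(168)=228204732751, p(169)=250438925115, p(170)=274768617130, p(171)=301384802048, p(172)=330495499613, p(173)=362326859895, p(174)=397125074750, p(175)=435157697830, p(176)=476715857290, p(177)=522115831195, p(178)=571701605655, p(179)=625846753120, p(180)=684957390936, p(181)=749474411781, p(182)=819876908323, p(183)=896684817527, p(184)=980462880430.
Final step: p(185) = p(184) + p(183) - p(180) - p(178) + p(173) + p(170) - p(163) - p(159) + p(150) + p(145) - p(134) - p(128) + p(115) + p(108) - p(93) - p(85) + p(68) + p(59) - p(40) - p(30) + p(9)
= 980462880430 + 896684817527 - 684957390936 - 571701605655 + 362326859895 + 274768617130 - 142798995930 - 97662728555 + 40853235313 + 24908858009 - 8149040695 - 4351078600 + 1064144451 + 483502844 - 82010177 - 30167357 + 3087735 + 831820 - 37338 - 5604 + 30
= 1071823774337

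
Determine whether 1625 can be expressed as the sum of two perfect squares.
5² + 40² (a=5, b=40)

Factorization: 1625 = 5^3 × 13
By Fermat: n is sum of two squares iff every prime p ≡ 3 (mod 4) appears to even power.
All primes ≡ 3 (mod 4) appear to even power.
Search a = 0, 1, 2, … for 1625 - a² a perfect square: first hit at a = 5: 1625 - 25 = 1600 = 40².
1625 = 5² + 40² = 25 + 1600 ✓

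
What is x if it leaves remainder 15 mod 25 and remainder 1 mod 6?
115

Using Chinese Remainder Theorem:
M = 25 × 6 = 150
M1 = 6, M2 = 25
y1 = 6^(-1) mod 25 = 21
y2 = 25^(-1) mod 6 = 1
x = (15×6×21 + 1×25×1) mod 150 = 115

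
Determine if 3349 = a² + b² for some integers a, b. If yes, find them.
10² + 57² (a=10, b=57)

Factorization: 3349 = 17 × 197
By Fermat: n is sum of two squares iff every prime p ≡ 3 (mod 4) appears to even power.
All primes ≡ 3 (mod 4) appear to even power.
Search a = 0, 1, 2, … for 3349 - a² a perfect square: first hit at a = 10: 3349 - 100 = 3249 = 57².
3349 = 10² + 57² = 100 + 3249 ✓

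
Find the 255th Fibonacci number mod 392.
386

Matrix identity: Q^n = [[F_(n+1), F_n], [F_n, F_(n-1)]] with Q = [[1,1],[1,0]].
n = 255 = 11111111₂. Square-and-multiply, entries mod 392:
Q^1 = [[1,1],[1,0]]
Q^3 = (Q^1)²·Q = [[3,2],[2,1]]
Q^7 = (Q^3)²·Q = [[21,13],[13,8]]
Q^15 = (Q^7)²·Q = [[203,218],[218,377]]
Q^31 = (Q^15)²·Q = [[357,141],[141,216]]
Q^63 = (Q^31)²·Q = [[371,330],[330,41]]
Q^127 = (Q^63)²·Q = [[301,365],[365,328]]
Q^255 = (Q^127)²·Q = [[259,386],[386,265]]
F_255 mod 392 = Q^255[0][1] = 386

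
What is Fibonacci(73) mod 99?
46

Matrix identity: Q^n = [[F_(n+1), F_n], [F_n, F_(n-1)]] with Q = [[1,1],[1,0]].
n = 73 = 1001001₂. Square-and-multiply, entries mod 99:
Q^1 = [[1,1],[1,0]]
Q^2 = (Q^1)² = [[2,1],[1,1]]
Q^4 = (Q^2)² = [[5,3],[3,2]]
Q^9 = (Q^4)²·Q = [[55,34],[34,21]]
Q^18 = (Q^9)² = [[23,10],[10,13]]
Q^36 = (Q^18)² = [[35,63],[63,71]]
Q^73 = (Q^36)²·Q = [[91,46],[46,45]]
F_73 mod 99 = Q^73[0][1] = 46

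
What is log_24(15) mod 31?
27

Baby-step giant-step with step n = ⌈√31⌉ = 6.
Baby steps 24^j mod 31 (j:value) for j=0..5: 0:1, 1:24, 2:18, 3:29, 4:14, 5:26.
Giant-step multiplier: 24^(-6) ≡ 24^(30-6) = 24^24 ≡ 8 (mod 31).
Giant steps γ_i = 15·8^i mod 31: γ_0=15, γ_1=27, γ_2=30, γ_3=23, γ_4=29 (in table at j=3).
x = i·n + j = 4·6 + 3 = 27.
Check: 24^27 ≡ 15 (mod 31).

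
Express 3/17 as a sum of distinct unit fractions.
1/6 + 1/102

Greedy algorithm:
3/17: ceiling(17/3) = 6, use 1/6
1/102: ceiling(102/1) = 102, use 1/102
Result: 3/17 = 1/6 + 1/102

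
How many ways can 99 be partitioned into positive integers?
169229875

p(n) counts ways to write n as a sum of positive integers (order ignored).
Euler's pentagonal recurrence: p(k) = p(k-1) + p(k-2) - p(k-5) - p(k-7) + p(k-12) + p(k-15) - ... (offsets j(3j∓1)/2, signs ++--, p(0)=1, p(<0)=0).
DP table for k = 0..98: p(0)=1, p(1)=1, p(2)=2, p(3)=3, p(4)=5, p(5)=7, p(6)=11, p(7)=15, p(8)=22, p(9)=30, p(10)=42, p(11)=56, p(12)=77, p(13)=101, p(14)=135, p(15)=176, p(16)=231, p(17)=297, p(18)=385, p(19)=490, p(20)=627, p(21)=792, p(22)=1002, p(23)=1255, p(24)=1575, p(25)=1958, p(26)=2436, p(27)=3010, p(28)=3718, p(29)=4565, p(30)=5604, p(31)=6842, p(32)=8349, p(33)=10143, p(34)=12310, p(35)=14883, p(36)=17977, p(37)=21637, p(38)=26015, p(39)=31185, p(40)=37338, p(41)=44583, p(42)=53174, p(43)=63261, p(44)=75175, p(45)=89134, p(46)=105558, p(47)=124754, p(48)=147273, p(49)=173525, p(50)=204226, p(51)=239943, p(52)=281589, p(53)=329931, p(54)=386155, p(55)=451276, p(56)=526823, p(57)=614154, p(58)=715220, p(59)=831820, p(60)=966467, p(61)=1121505, p(62)=1300156, p(63)=1505499, p(64)=1741630, p(65)=2012558, p(66)=2323520, p(67)=2679689, p(68)=3087735, p(69)=3554345, p(70)=4087968, p(71)=4697205, p(72)=5392783, p(73)=6185689, p(74)=7089500, p(75)=8118264, p(76)=9289091, p(77)=10619863, p(78)=12132164, p(79)=13848650, p(80)=15796476, p(81)=18004327, p(82)=20506255, p(83)=23338469, p(84)=26543660, p(85)=30167357, p(86)=34262962, p(87)=38887673, p(88)=44108109, p(89)=49995925, p(90)=56634173, p(91)=64112359, p(92)=72533807, p(93)=82010177, p(94)=92669720, p(95)=104651419, p(96)=118114304, p(97)=133230930, p(98)=150198136.
Final step: p(99) = p(98) + p(97) - p(94) - p(92) + p(87) + p(84) - p(77) - p(73) + p(64) + p(59) - p(48) - p(42) + p(29) + p(22) - p(7)
= 150198136 + 133230930 - 92669720 - 72533807 + 38887673 + 26543660 - 10619863 - 6185689 + 1741630 + 831820 - 147273 - 53174 + 4565 + 1002 - 15
= 169229875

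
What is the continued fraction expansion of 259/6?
[43; 6]

Euclidean algorithm steps:
259 = 43 × 6 + 1
6 = 6 × 1 + 0
Continued fraction: [43; 6]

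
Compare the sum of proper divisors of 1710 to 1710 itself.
abundant

Proper divisors of 1710: sum = 1 + 2 + 3 + 5 + 6 + 9 + 10 + 15 + ... + 285 + 342 + 570 + 855 (23 divisors) = 2970
Since 2970 > 1710, 1710 is abundant.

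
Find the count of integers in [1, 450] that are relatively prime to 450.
120

450 = 2 × 3^2 × 5^2
φ(n) = n × ∏(1 - 1/p) for each prime p dividing n
φ(450) = 450 × (1 - 1/2) × (1 - 1/3) × (1 - 1/5) = 120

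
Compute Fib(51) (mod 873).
560

Matrix identity: Q^n = [[F_(n+1), F_n], [F_n, F_(n-1)]] with Q = [[1,1],[1,0]].
n = 51 = 110011₂. Square-and-multiply, entries mod 873:
Q^1 = [[1,1],[1,0]]
Q^3 = (Q^1)²·Q = [[3,2],[2,1]]
Q^6 = (Q^3)² = [[13,8],[8,5]]
Q^12 = (Q^6)² = [[233,144],[144,89]]
Q^25 = (Q^12)²·Q = [[46,820],[820,99]]
Q^51 = (Q^25)²·Q = [[732,560],[560,172]]
F_51 mod 873 = Q^51[0][1] = 560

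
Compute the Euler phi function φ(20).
8

20 = 2^2 × 5
φ(n) = n × ∏(1 - 1/p) for each prime p dividing n
φ(20) = 20 × (1 - 1/2) × (1 - 1/5) = 8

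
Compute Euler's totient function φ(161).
132

161 = 7 × 23
φ(n) = n × ∏(1 - 1/p) for each prime p dividing n
φ(161) = 161 × (1 - 1/7) × (1 - 1/23) = 132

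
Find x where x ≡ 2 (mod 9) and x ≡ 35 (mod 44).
299

Using Chinese Remainder Theorem:
M = 9 × 44 = 396
M1 = 44, M2 = 9
y1 = 44^(-1) mod 9 = 8
y2 = 9^(-1) mod 44 = 5
x = (2×44×8 + 35×9×5) mod 396 = 299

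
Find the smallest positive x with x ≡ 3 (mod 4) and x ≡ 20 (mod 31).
51

Using Chinese Remainder Theorem:
M = 4 × 31 = 124
M1 = 31, M2 = 4
y1 = 31^(-1) mod 4 = 3
y2 = 4^(-1) mod 31 = 8
x = (3×31×3 + 20×4×8) mod 124 = 51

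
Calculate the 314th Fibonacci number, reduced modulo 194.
25

Matrix identity: Q^n = [[F_(n+1), F_n], [F_n, F_(n-1)]] with Q = [[1,1],[1,0]].
n = 314 = 100111010₂. Square-and-multiply, entries mod 194:
Q^1 = [[1,1],[1,0]]
Q^2 = (Q^1)² = [[2,1],[1,1]]
Q^4 = (Q^2)² = [[5,3],[3,2]]
Q^9 = (Q^4)²·Q = [[55,34],[34,21]]
Q^19 = (Q^9)²·Q = [[169,107],[107,62]]
Q^39 = (Q^19)²·Q = [[125,46],[46,79]]
Q^78 = (Q^39)² = [[87,72],[72,15]]
Q^157 = (Q^78)²·Q = [[115,143],[143,166]]
Q^314 = (Q^157)² = [[112,25],[25,87]]
F_314 mod 194 = Q^314[0][1] = 25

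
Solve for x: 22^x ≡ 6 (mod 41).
29

Baby-step giant-step with step n = ⌈√41⌉ = 7.
Baby steps 22^j mod 41 (j:value) for j=0..6: 0:1, 1:22, 2:33, 3:29, 4:23, 5:14, 6:21.
Giant-step multiplier: 22^(-7) ≡ 22^(40-7) = 22^33 ≡ 15 (mod 41).
Giant steps γ_i = 6·15^i mod 41: γ_0=6, γ_1=8, γ_2=38, γ_3=37, γ_4=22 (in table at j=1).
x = i·n + j = 4·7 + 1 = 29.
Check: 22^29 ≡ 6 (mod 41).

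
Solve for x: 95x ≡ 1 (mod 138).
77

gcd(95, 138) = 1, so the inverse exists.
Extended Euclidean algorithm on (138, 95):
138 = 1 × 95 + 43  ⟹  43 = (1)·138 + (-1)·95
95 = 2 × 43 + 9  ⟹  9 = (-2)·138 + (3)·95
43 = 4 × 9 + 7  ⟹  7 = (9)·138 + (-13)·95
9 = 1 × 7 + 2  ⟹  2 = (-11)·138 + (16)·95
7 = 3 × 2 + 1  ⟹  1 = (42)·138 + (-61)·95
So (-61)·95 ≡ 1 (mod 138), i.e. 95^(-1) ≡ -61 ≡ 77 (mod 138).
Check: 95 × 77 = 7315 ≡ 1 (mod 138)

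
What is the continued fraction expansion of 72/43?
[1; 1, 2, 14]

Euclidean algorithm steps:
72 = 1 × 43 + 29
43 = 1 × 29 + 14
29 = 2 × 14 + 1
14 = 14 × 1 + 0
Continued fraction: [1; 1, 2, 14]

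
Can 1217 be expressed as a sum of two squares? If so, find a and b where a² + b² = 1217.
16² + 31² (a=16, b=31)

Factorization: 1217 = 1217
By Fermat: n is sum of two squares iff every prime p ≡ 3 (mod 4) appears to even power.
All primes ≡ 3 (mod 4) appear to even power.
Search a = 0, 1, 2, … for 1217 - a² a perfect square: first hit at a = 16: 1217 - 256 = 961 = 31².
1217 = 16² + 31² = 256 + 961 ✓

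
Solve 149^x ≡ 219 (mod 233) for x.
46

Baby-step giant-step with step n = ⌈√233⌉ = 16.
Baby steps 149^j mod 233 (j:value) for j=0..15: 0:1, 1:149, 2:66, 3:48, 4:162, 5:139, 6:207, 7:87, 8:148, 9:150, 10:215, 11:114, 12:210, 13:68, 14:113, 15:61.
Giant-step multiplier: 149^(-16) ≡ 149^(232-16) = 149^216 ≡ 117 (mod 233).
Giant steps γ_i = 219·117^i mod 233: γ_0=219, γ_1=226, γ_2=113 (in table at j=14).
x = i·n + j = 2·16 + 14 = 46.
Check: 149^46 ≡ 219 (mod 233).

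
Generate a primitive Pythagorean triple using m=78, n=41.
(4403, 6396, 7765)

Euclid's formula: a = m² - n², b = 2mn, c = m² + n²
m = 78, n = 41
a = 78² - 41² = 6084 - 1681 = 4403
b = 2 × 78 × 41 = 6396
c = 78² + 41² = 6084 + 1681 = 7765
Verification: 4403² + 6396² = 19386409 + 40908816 = 60295225 = 7765² ✓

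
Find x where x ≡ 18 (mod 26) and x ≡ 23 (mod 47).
70

Using Chinese Remainder Theorem:
M = 26 × 47 = 1222
M1 = 47, M2 = 26
y1 = 47^(-1) mod 26 = 5
y2 = 26^(-1) mod 47 = 38
x = (18×47×5 + 23×26×38) mod 1222 = 70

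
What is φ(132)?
40

132 = 2^2 × 3 × 11
φ(n) = n × ∏(1 - 1/p) for each prime p dividing n
φ(132) = 132 × (1 - 1/2) × (1 - 1/3) × (1 - 1/11) = 40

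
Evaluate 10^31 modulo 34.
12

Repeated squaring. Binary of 31 = 11111.
10^1 ≡ 10 (mod 34); 10^2 ≡ 32 (mod 34); 10^4 ≡ 4 (mod 34); 10^8 ≡ 16 (mod 34); 10^16 ≡ 18 (mod 34)
10^31 = 10^1 × 10^2 × 10^4 × 10^8 × 10^16 ≡ 12 (mod 34)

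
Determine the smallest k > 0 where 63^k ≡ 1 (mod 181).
180

181 is prime, so ord(63) divides φ(181) = 180.
Divisors of 180: 1, 2, 3, 4, 5, 6, 9, 10, 12, 15, 18, 20, 30, 36, 45, 60, 90, 180.
Repeated squaring: 63^1 ≡ 63, 63^2 ≡ 168, 63^4 ≡ 169, 63^8 ≡ 144, 63^16 ≡ 102, 63^32 ≡ 87, 63^64 ≡ 148, 63^128 ≡ 3 (mod 181).
Test 63^d mod 181 for each divisor d in increasing order:
63^1 ≡ 63
63^2 ≡ 168
63^3 = 63^2·63^1 ≡ 86
63^4 ≡ 169
63^5 = 63^4·63^1 ≡ 149
63^6 = 63^4·63^2 ≡ 156
63^9 = 63^8·63^1 ≡ 22
63^10 = 63^8·63^2 ≡ 119
63^12 = 63^8·63^4 ≡ 82
63^15 = 63^8·63^4·63^2·63^1 ≡ 174
63^18 = 63^16·63^2 ≡ 122
63^20 = 63^16·63^4 ≡ 43
63^30 = 63^16·63^8·63^4·63^2 ≡ 49
63^36 = 63^32·63^4 ≡ 42
63^45 = 63^32·63^8·63^4·63^1 ≡ 19
63^60 = 63^32·63^16·63^8·63^4 ≡ 48
63^90 = 63^64·63^16·63^8·63^2 ≡ 180
63^180 = 63^128·63^32·63^16·63^4 ≡ 1  ← first divisor giving 1
The order is 180.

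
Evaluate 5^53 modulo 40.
5

Repeated squaring. Binary of 53 = 110101.
5^1 ≡ 5 (mod 40); 5^2 ≡ 25 (mod 40); 5^4 ≡ 25 (mod 40); 5^8 ≡ 25 (mod 40); 5^16 ≡ 25 (mod 40); 5^32 ≡ 25 (mod 40)
5^53 = 5^1 × 5^4 × 5^16 × 5^32 ≡ 5 (mod 40)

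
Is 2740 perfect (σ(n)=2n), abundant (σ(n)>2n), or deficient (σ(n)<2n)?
abundant

Proper divisors of 2740: sum = 1 + 2 + 4 + 5 + 10 + 20 + 137 + 274 + 548 + 685 + 1370 = 3056
Since 3056 > 2740, 2740 is abundant.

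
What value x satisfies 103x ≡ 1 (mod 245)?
157

gcd(103, 245) = 1, so the inverse exists.
Extended Euclidean algorithm on (245, 103):
245 = 2 × 103 + 39  ⟹  39 = (1)·245 + (-2)·103
103 = 2 × 39 + 25  ⟹  25 = (-2)·245 + (5)·103
39 = 1 × 25 + 14  ⟹  14 = (3)·245 + (-7)·103
25 = 1 × 14 + 11  ⟹  11 = (-5)·245 + (12)·103
14 = 1 × 11 + 3  ⟹  3 = (8)·245 + (-19)·103
11 = 3 × 3 + 2  ⟹  2 = (-29)·245 + (69)·103
3 = 1 × 2 + 1  ⟹  1 = (37)·245 + (-88)·103
So (-88)·103 ≡ 1 (mod 245), i.e. 103^(-1) ≡ -88 ≡ 157 (mod 245).
Check: 103 × 157 = 16171 ≡ 1 (mod 245)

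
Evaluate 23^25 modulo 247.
101

Repeated squaring. Binary of 25 = 11001.
23^1 ≡ 23 (mod 247); 23^2 ≡ 35 (mod 247); 23^4 ≡ 237 (mod 247); 23^8 ≡ 100 (mod 247); 23^16 ≡ 120 (mod 247)
23^25 = 23^1 × 23^8 × 23^16 ≡ 101 (mod 247)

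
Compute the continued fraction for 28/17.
[1; 1, 1, 1, 5]

Euclidean algorithm steps:
28 = 1 × 17 + 11
17 = 1 × 11 + 6
11 = 1 × 6 + 5
6 = 1 × 5 + 1
5 = 5 × 1 + 0
Continued fraction: [1; 1, 1, 1, 5]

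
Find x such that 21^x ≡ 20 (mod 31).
22

Baby-step giant-step with step n = ⌈√31⌉ = 6.
Baby steps 21^j mod 31 (j:value) for j=0..5: 0:1, 1:21, 2:7, 3:23, 4:18, 5:6.
Giant-step multiplier: 21^(-6) ≡ 21^(30-6) = 21^24 ≡ 16 (mod 31).
Giant steps γ_i = 20·16^i mod 31: γ_0=20, γ_1=10, γ_2=5, γ_3=18 (in table at j=4).
x = i·n + j = 3·6 + 4 = 22.
Check: 21^22 ≡ 20 (mod 31).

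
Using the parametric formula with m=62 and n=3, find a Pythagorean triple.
(3835, 372, 3853)

Euclid's formula: a = m² - n², b = 2mn, c = m² + n²
m = 62, n = 3
a = 62² - 3² = 3844 - 9 = 3835
b = 2 × 62 × 3 = 372
c = 62² + 3² = 3844 + 9 = 3853
Verification: 3835² + 372² = 14707225 + 138384 = 14845609 = 3853² ✓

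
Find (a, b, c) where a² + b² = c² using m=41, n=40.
(81, 3280, 3281)

Euclid's formula: a = m² - n², b = 2mn, c = m² + n²
m = 41, n = 40
a = 41² - 40² = 1681 - 1600 = 81
b = 2 × 41 × 40 = 3280
c = 41² + 40² = 1681 + 1600 = 3281
Verification: 81² + 3280² = 6561 + 10758400 = 10764961 = 3281² ✓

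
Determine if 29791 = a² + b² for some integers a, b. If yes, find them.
Not possible

Factorization: 29791 = 31^3
By Fermat: n is sum of two squares iff every prime p ≡ 3 (mod 4) appears to even power.
Prime(s) ≡ 3 (mod 4) with odd exponent: [(31, 3)]
Therefore 29791 cannot be expressed as a² + b².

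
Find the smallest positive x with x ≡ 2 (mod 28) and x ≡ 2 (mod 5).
2

Using Chinese Remainder Theorem:
M = 28 × 5 = 140
M1 = 5, M2 = 28
y1 = 5^(-1) mod 28 = 17
y2 = 28^(-1) mod 5 = 2
x = (2×5×17 + 2×28×2) mod 140 = 2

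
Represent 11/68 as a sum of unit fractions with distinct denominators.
1/7 + 1/53 + 1/25228

Greedy algorithm:
11/68: ceiling(68/11) = 7, use 1/7
9/476: ceiling(476/9) = 53, use 1/53
1/25228: ceiling(25228/1) = 25228, use 1/25228
Result: 11/68 = 1/7 + 1/53 + 1/25228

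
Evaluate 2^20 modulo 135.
31

Repeated squaring. Binary of 20 = 10100.
2^1 ≡ 2 (mod 135); 2^2 ≡ 4 (mod 135); 2^4 ≡ 16 (mod 135); 2^8 ≡ 121 (mod 135); 2^16 ≡ 61 (mod 135)
2^20 = 2^4 × 2^16 ≡ 31 (mod 135)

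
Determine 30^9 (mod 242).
194

Repeated squaring. Binary of 9 = 1001.
30^1 ≡ 30 (mod 242); 30^2 ≡ 174 (mod 242); 30^4 ≡ 26 (mod 242); 30^8 ≡ 192 (mod 242)
30^9 = 30^1 × 30^8 ≡ 194 (mod 242)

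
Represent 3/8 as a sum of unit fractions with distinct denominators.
1/3 + 1/24

Greedy algorithm:
3/8: ceiling(8/3) = 3, use 1/3
1/24: ceiling(24/1) = 24, use 1/24
Result: 3/8 = 1/3 + 1/24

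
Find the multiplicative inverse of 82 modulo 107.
77

gcd(82, 107) = 1, so the inverse exists.
Extended Euclidean algorithm on (107, 82):
107 = 1 × 82 + 25  ⟹  25 = (1)·107 + (-1)·82
82 = 3 × 25 + 7  ⟹  7 = (-3)·107 + (4)·82
25 = 3 × 7 + 4  ⟹  4 = (10)·107 + (-13)·82
7 = 1 × 4 + 3  ⟹  3 = (-13)·107 + (17)·82
4 = 1 × 3 + 1  ⟹  1 = (23)·107 + (-30)·82
So (-30)·82 ≡ 1 (mod 107), i.e. 82^(-1) ≡ -30 ≡ 77 (mod 107).
Check: 82 × 77 = 6314 ≡ 1 (mod 107)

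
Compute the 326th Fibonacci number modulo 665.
533

Matrix identity: Q^n = [[F_(n+1), F_n], [F_n, F_(n-1)]] with Q = [[1,1],[1,0]].
n = 326 = 101000110₂. Square-and-multiply, entries mod 665:
Q^1 = [[1,1],[1,0]]
Q^2 = (Q^1)² = [[2,1],[1,1]]
Q^5 = (Q^2)²·Q = [[8,5],[5,3]]
Q^10 = (Q^5)² = [[89,55],[55,34]]
Q^20 = (Q^10)² = [[306,115],[115,191]]
Q^40 = (Q^20)² = [[461,630],[630,496]]
Q^81 = (Q^40)²·Q = [[36,281],[281,420]]
Q^163 = (Q^81)²·Q = [[248,457],[457,456]]
Q^326 = (Q^163)² = [[363,533],[533,495]]
F_326 mod 665 = Q^326[0][1] = 533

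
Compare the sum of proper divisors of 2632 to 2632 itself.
abundant

Proper divisors of 2632: sum = 1 + 2 + 4 + 7 + 8 + 14 + 28 + 47 + 56 + 94 + 188 + 329 + 376 + 658 + 1316 = 3128
Since 3128 > 2632, 2632 is abundant.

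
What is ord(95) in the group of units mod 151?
75

151 is prime, so ord(95) divides φ(151) = 150.
Divisors of 150: 1, 2, 3, 5, 6, 10, 15, 25, 30, 50, 75, 150.
Repeated squaring: 95^1 ≡ 95, 95^2 ≡ 116, 95^4 ≡ 17, 95^8 ≡ 138, 95^16 ≡ 18, 95^32 ≡ 22, 95^64 ≡ 31, 95^128 ≡ 55 (mod 151).
Test 95^d mod 151 for each divisor d in increasing order:
95^1 ≡ 95
95^2 ≡ 116
95^3 = 95^2·95^1 ≡ 148
95^5 = 95^4·95^1 ≡ 105
95^6 = 95^4·95^2 ≡ 9
95^10 = 95^8·95^2 ≡ 2
95^15 = 95^8·95^4·95^2·95^1 ≡ 59
95^25 = 95^16·95^8·95^1 ≡ 118
95^30 = 95^16·95^8·95^4·95^2 ≡ 8
95^50 = 95^32·95^16·95^2 ≡ 32
95^75 = 95^64·95^8·95^2·95^1 ≡ 1  ← first divisor giving 1
The order is 75.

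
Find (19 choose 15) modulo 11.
4

Using Lucas' theorem:
Write n=19 and k=15 in base 11:
n in base 11: [1, 8]
k in base 11: [1, 4]
C(19,15) mod 11 = ∏ C(n_i, k_i) mod 11
Digit binomials (mod 11): C(1,1) = 1; C(8,4) = 70 ≡ 4
Product: 1 × 4 = 4 ≡ 4 (mod 11)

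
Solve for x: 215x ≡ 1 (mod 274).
65

gcd(215, 274) = 1, so the inverse exists.
Extended Euclidean algorithm on (274, 215):
274 = 1 × 215 + 59  ⟹  59 = (1)·274 + (-1)·215
215 = 3 × 59 + 38  ⟹  38 = (-3)·274 + (4)·215
59 = 1 × 38 + 21  ⟹  21 = (4)·274 + (-5)·215
38 = 1 × 21 + 17  ⟹  17 = (-7)·274 + (9)·215
21 = 1 × 17 + 4  ⟹  4 = (11)·274 + (-14)·215
17 = 4 × 4 + 1  ⟹  1 = (-51)·274 + (65)·215
So (65)·215 ≡ 1 (mod 274), i.e. 215^(-1) ≡ 65 (mod 274).
Check: 215 × 65 = 13975 ≡ 1 (mod 274)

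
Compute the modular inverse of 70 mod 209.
3

gcd(70, 209) = 1, so the inverse exists.
Extended Euclidean algorithm on (209, 70):
209 = 2 × 70 + 69  ⟹  69 = (1)·209 + (-2)·70
70 = 1 × 69 + 1  ⟹  1 = (-1)·209 + (3)·70
So (3)·70 ≡ 1 (mod 209), i.e. 70^(-1) ≡ 3 (mod 209).
Check: 70 × 3 = 210 ≡ 1 (mod 209)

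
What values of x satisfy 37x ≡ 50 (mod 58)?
x ≡ 28 (mod 58)

gcd(37, 58) = 1, which divides 50, so solutions exist.
Find 37^(-1) mod 58 by the extended Euclidean algorithm:
58 = 1 × 37 + 21  ⟹  21 = (1)·58 + (-1)·37
37 = 1 × 21 + 16  ⟹  16 = (-1)·58 + (2)·37
21 = 1 × 16 + 5  ⟹  5 = (2)·58 + (-3)·37
16 = 3 × 5 + 1  ⟹  1 = (-7)·58 + (11)·37
So (11)·37 ≡ 1 (mod 58), i.e. 37^(-1) ≡ 11 (mod 58).
x ≡ 11 × 50 = 550 ≡ 28 (mod 58).
Check: 37 × 28 = 1036 ≡ 50 (mod 58).
Unique solution: x ≡ 28 (mod 58)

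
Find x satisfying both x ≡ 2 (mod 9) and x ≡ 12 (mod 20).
92

Using Chinese Remainder Theorem:
M = 9 × 20 = 180
M1 = 20, M2 = 9
y1 = 20^(-1) mod 9 = 5
y2 = 9^(-1) mod 20 = 9
x = (2×20×5 + 12×9×9) mod 180 = 92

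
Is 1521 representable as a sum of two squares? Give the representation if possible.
0² + 39² (a=0, b=39)

Factorization: 1521 = 3^2 × 13^2
By Fermat: n is sum of two squares iff every prime p ≡ 3 (mod 4) appears to even power.
All primes ≡ 3 (mod 4) appear to even power.
Search a = 0, 1, 2, … for 1521 - a² a perfect square: first hit at a = 0: 1521 - 0 = 1521 = 39².
1521 = 0² + 39² = 0 + 1521 ✓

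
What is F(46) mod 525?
503

Matrix identity: Q^n = [[F_(n+1), F_n], [F_n, F_(n-1)]] with Q = [[1,1],[1,0]].
n = 46 = 101110₂. Square-and-multiply, entries mod 525:
Q^1 = [[1,1],[1,0]]
Q^2 = (Q^1)² = [[2,1],[1,1]]
Q^5 = (Q^2)²·Q = [[8,5],[5,3]]
Q^11 = (Q^5)²·Q = [[144,89],[89,55]]
Q^23 = (Q^11)²·Q = [[168,307],[307,386]]
Q^46 = (Q^23)² = [[148,503],[503,170]]
F_46 mod 525 = Q^46[0][1] = 503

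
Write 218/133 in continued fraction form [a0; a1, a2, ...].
[1; 1, 1, 1, 3, 2, 1, 3]

Euclidean algorithm steps:
218 = 1 × 133 + 85
133 = 1 × 85 + 48
85 = 1 × 48 + 37
48 = 1 × 37 + 11
37 = 3 × 11 + 4
11 = 2 × 4 + 3
4 = 1 × 3 + 1
3 = 3 × 1 + 0
Continued fraction: [1; 1, 1, 1, 3, 2, 1, 3]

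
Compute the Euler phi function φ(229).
228

229 = 229
φ(n) = n × ∏(1 - 1/p) for each prime p dividing n
φ(229) = 229 × (1 - 1/229) = 228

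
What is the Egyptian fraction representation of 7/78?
1/12 + 1/156

Greedy algorithm:
7/78: ceiling(78/7) = 12, use 1/12
1/156: ceiling(156/1) = 156, use 1/156
Result: 7/78 = 1/12 + 1/156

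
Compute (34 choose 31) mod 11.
0

Using Lucas' theorem:
Write n=34 and k=31 in base 11:
n in base 11: [3, 1]
k in base 11: [2, 9]
C(34,31) mod 11 = ∏ C(n_i, k_i) mod 11
Digit binomials (mod 11): C(3,2) = 3; C(1,9) = 0 (k_i > n_i)
Product: 3 × 0 = 0 ≡ 0 (mod 11)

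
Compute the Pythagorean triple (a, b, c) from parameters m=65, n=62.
(381, 8060, 8069)

Euclid's formula: a = m² - n², b = 2mn, c = m² + n²
m = 65, n = 62
a = 65² - 62² = 4225 - 3844 = 381
b = 2 × 65 × 62 = 8060
c = 65² + 62² = 4225 + 3844 = 8069
Verification: 381² + 8060² = 145161 + 64963600 = 65108761 = 8069² ✓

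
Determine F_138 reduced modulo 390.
64

Matrix identity: Q^n = [[F_(n+1), F_n], [F_n, F_(n-1)]] with Q = [[1,1],[1,0]].
n = 138 = 10001010₂. Square-and-multiply, entries mod 390:
Q^1 = [[1,1],[1,0]]
Q^2 = (Q^1)² = [[2,1],[1,1]]
Q^4 = (Q^2)² = [[5,3],[3,2]]
Q^8 = (Q^4)² = [[34,21],[21,13]]
Q^17 = (Q^8)²·Q = [[244,37],[37,207]]
Q^34 = (Q^17)² = [[65,307],[307,148]]
Q^69 = (Q^34)²·Q = [[65,194],[194,261]]
Q^138 = (Q^69)² = [[131,64],[64,67]]
F_138 mod 390 = Q^138[0][1] = 64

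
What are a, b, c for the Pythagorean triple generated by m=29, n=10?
(741, 580, 941)

Euclid's formula: a = m² - n², b = 2mn, c = m² + n²
m = 29, n = 10
a = 29² - 10² = 841 - 100 = 741
b = 2 × 29 × 10 = 580
c = 29² + 10² = 841 + 100 = 941
Verification: 741² + 580² = 549081 + 336400 = 885481 = 941² ✓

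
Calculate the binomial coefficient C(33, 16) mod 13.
5

Using Lucas' theorem:
Write n=33 and k=16 in base 13:
n in base 13: [2, 7]
k in base 13: [1, 3]
C(33,16) mod 13 = ∏ C(n_i, k_i) mod 13
Digit binomials (mod 13): C(2,1) = 2; C(7,3) = 35 ≡ 9
Product: 2 × 9 = 18 ≡ 5 (mod 13)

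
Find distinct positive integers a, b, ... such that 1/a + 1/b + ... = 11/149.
1/14 + 1/418 + 1/217987

Greedy algorithm:
11/149: ceiling(149/11) = 14, use 1/14
5/2086: ceiling(2086/5) = 418, use 1/418
1/217987: ceiling(217987/1) = 217987, use 1/217987
Result: 11/149 = 1/14 + 1/418 + 1/217987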